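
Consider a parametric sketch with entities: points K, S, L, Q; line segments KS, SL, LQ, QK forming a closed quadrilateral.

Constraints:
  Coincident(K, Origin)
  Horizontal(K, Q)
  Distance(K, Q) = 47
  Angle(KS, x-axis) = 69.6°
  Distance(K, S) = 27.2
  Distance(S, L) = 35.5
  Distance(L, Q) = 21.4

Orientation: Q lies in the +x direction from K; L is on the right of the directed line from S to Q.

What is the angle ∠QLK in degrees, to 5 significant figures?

152.24°

Checks: |SL| = 35.50 ✓; |LQ| = 21.40 ✓.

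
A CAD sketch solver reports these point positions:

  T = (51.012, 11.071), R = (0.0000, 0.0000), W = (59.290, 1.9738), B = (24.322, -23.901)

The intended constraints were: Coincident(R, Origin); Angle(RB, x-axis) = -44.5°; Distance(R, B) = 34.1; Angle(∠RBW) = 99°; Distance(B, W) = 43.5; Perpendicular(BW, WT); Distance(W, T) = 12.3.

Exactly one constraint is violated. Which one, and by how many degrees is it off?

Perpendicular(BW, WT) — off by 5.80°.

R = (0.00, 0.00) ✓; RB at -44.50° ✓; |RB| = 34.10 ✓; ∠RBW = 99.00° ✓; |BW| = 43.50 ✓; ∠(BW, WT) = 95.80° ✗; |WT| = 12.30 ✓.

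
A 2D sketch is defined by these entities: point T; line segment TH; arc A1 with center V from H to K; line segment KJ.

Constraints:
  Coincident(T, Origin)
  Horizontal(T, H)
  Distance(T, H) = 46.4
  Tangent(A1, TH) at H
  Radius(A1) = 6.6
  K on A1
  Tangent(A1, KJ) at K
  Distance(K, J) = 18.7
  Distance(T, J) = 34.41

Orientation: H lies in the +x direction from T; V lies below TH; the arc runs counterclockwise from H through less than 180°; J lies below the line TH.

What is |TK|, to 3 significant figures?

41.3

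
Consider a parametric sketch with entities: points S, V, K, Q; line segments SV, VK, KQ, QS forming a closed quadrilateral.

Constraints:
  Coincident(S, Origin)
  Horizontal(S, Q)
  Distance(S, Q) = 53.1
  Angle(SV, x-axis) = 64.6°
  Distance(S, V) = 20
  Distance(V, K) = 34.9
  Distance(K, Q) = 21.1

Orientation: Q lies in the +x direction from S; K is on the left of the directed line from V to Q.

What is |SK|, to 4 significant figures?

47.35

S is at the origin; S and Q share the same y with |SQ| = 53.1 and Q in +x, so Q = (53.1, 0). SV runs at 64.6° with |SV| = 20.0, so V = (8.579, 18.07). K is determined by |VK| = 34.9 and |KQ| = 21.1 together: it lies at the intersection of circle(V, 34.9) and circle(Q, 21.1). With |VQ| = 48.05, the foot of the radical line on VQ is 32.07 from V and the perpendicular offset is √(34.9² − 32.07²) = 13.78. Taking the left-of-VQ solution: K = (43.47, 18.78).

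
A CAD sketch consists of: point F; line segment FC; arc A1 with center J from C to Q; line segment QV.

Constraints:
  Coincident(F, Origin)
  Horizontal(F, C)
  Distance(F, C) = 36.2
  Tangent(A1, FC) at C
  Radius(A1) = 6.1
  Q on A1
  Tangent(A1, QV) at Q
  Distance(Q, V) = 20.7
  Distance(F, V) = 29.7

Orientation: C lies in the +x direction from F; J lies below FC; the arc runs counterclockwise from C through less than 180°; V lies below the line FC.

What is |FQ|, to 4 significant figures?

31.03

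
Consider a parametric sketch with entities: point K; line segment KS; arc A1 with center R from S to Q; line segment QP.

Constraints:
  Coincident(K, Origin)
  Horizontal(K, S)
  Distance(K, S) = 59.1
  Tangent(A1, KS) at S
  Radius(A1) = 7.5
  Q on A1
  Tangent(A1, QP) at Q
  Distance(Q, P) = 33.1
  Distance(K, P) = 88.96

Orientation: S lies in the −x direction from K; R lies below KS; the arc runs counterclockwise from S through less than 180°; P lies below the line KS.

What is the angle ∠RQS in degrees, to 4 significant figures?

61.31°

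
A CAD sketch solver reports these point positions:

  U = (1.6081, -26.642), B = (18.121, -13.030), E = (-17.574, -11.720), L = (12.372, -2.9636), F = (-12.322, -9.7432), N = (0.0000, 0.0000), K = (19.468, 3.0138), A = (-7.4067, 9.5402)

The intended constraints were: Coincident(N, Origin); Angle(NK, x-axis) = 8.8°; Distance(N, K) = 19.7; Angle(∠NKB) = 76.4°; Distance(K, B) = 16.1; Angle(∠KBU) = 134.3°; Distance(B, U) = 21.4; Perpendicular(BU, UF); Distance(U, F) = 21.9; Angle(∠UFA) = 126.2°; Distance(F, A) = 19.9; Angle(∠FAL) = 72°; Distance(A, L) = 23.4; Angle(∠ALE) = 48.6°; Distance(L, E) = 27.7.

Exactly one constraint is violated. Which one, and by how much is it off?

Distance(L, E) = 27.7 — off by 3.50.

N = (0.00, 0.00) ✓; NK at 8.800° ✓; |NK| = 19.70 ✓; ∠NKB = 76.40° ✓; |KB| = 16.10 ✓; ∠KBU = 134.3° ✓; |BU| = 21.40 ✓; ∠(BU, UF) = 90.00° ✓; |UF| = 21.90 ✓; ∠UFA = 126.2° ✓; |FA| = 19.90 ✓; ∠FAL = 72.00° ✓; |AL| = 23.40 ✓; ∠ALE = 48.60° ✓; |LE| = 31.20 ✗.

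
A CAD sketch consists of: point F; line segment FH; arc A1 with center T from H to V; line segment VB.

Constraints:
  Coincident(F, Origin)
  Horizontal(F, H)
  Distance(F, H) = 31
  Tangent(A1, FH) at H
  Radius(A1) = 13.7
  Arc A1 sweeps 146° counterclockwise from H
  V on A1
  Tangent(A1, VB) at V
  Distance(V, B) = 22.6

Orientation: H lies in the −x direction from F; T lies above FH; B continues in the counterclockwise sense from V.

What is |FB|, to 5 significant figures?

56.491

F is at the origin; F and H share the same y with |FH| = 31.0 and H on the −x side, so H = (-31.000, 0.0000). A1 meets FH tangentially, so TH is at right angles to FH, so T = H + (0, 13.7) = (-31.000, 13.700). On A1, H sits at bearing -90° from T; a 146° counterclockwise sweep puts V at bearing 56°, so V = T + 13.7·(cos 56°, sin 56°) = (-23.339, 25.058). Since A1 is tangent to VB there, TV ⟂ VB, so VB runs along (−sin 56°, cos 56°); with |VB| = 22.6, B = (-42.075, 37.696). Then |FB| = |B − F| = 56.491.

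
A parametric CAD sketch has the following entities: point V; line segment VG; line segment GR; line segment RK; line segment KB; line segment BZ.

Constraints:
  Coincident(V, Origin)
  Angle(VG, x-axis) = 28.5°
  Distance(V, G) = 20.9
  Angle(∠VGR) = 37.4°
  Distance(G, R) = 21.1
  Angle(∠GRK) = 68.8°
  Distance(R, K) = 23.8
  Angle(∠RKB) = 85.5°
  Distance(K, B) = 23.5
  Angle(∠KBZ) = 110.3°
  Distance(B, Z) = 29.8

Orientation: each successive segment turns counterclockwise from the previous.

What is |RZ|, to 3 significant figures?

32.2

V is at the origin; VG runs at 28.5° with length 20.9, so G = (18.4, 9.97). ∠VGR = 37.4° gives GR at 171° from the x-axis; with |GR| = 21.1, R = (-2.48, 13.2). ∠GRK = 68.8° gives RK at -77.7° from the x-axis; with |RK| = 23.8, K = (2.59, -10.0). ∠RKB = 85.5° gives KB at 16.8° from the x-axis; with |KB| = 23.5, B = (25.1, -3.22). ∠KBZ = 110.3° gives BZ at 86.5° from the x-axis; with |BZ| = 29.8, Z = (26.9, 26.5). Then |RZ| = |Z − R| = 32.2.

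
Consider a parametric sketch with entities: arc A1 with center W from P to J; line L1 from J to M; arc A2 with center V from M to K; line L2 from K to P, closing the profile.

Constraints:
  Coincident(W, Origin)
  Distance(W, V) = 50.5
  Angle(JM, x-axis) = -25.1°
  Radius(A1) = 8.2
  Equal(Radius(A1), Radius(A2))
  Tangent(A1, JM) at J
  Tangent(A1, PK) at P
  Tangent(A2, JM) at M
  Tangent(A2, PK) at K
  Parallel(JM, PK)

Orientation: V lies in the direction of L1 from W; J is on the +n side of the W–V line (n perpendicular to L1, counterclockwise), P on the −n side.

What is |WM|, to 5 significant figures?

51.161

Tangency of A1 to both parallel lines with radius 8.2 puts J and P at W ± 8.2·n: J = (3.4784, 7.4257), P = (-3.4784, -7.4257). Equal radii place M and K the same way about V: M = V + 8.2·n = (49.210, -13.996), K = V − 8.2·n = (42.253, -28.848). Then |WM| = |M − W| = 51.161.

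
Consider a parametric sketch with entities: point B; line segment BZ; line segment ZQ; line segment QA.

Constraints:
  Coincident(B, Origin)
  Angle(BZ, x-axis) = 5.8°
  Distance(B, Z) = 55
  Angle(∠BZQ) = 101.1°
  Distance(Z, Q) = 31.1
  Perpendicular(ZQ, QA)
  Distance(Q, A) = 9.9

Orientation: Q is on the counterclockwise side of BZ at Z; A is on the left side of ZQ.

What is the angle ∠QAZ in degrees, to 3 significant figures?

72.3°

B is at the origin; BZ runs at 5.8° with length 55.0, so Z = 55.0·(cos 5.8°, sin 5.8°) = (54.7, 5.56). ∠BZQ = 101.1°, so ZQ runs at 5.8° + (180° − 101.1°) = 84.7° from the x-axis; with |ZQ| = 31.1, Q = Z + 31.1·(cos 84.7°, sin 84.7°) = (57.6, 36.5). ZQ is perpendicular to QA; with |QA| = 9.9 on the left of ZQ, A = Q + 9.9·(-0.996, 0.0924) = (47.7, 37.4). Then cos ∠QAZ = AQ·AZ / (|AQ||AZ|), giving 72.3°.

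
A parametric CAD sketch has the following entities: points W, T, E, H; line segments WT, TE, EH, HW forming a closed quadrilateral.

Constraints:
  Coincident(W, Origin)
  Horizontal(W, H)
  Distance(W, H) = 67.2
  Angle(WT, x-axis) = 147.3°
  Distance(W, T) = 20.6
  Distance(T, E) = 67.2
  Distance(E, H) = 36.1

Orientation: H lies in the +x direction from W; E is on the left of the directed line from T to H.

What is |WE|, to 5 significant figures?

55.901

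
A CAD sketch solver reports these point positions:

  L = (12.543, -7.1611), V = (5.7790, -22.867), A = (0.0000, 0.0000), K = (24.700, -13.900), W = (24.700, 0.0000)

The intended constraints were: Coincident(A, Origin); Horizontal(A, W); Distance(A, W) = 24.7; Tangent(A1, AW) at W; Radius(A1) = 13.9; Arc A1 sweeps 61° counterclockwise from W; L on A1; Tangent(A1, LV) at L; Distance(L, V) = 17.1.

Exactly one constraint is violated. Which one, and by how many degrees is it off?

Tangent(A1, LV) at L — off by 5.70°.

A = (0.00, 0.00) ✓; A.y = 0.00, W.y = 0.00 ✓; |AW| = 24.70 ✓; ∠(KW, WA) = 90.00° ✓; |KW| = 13.90 ✓; bearing(K→L) − bearing(K→W) = 61.00° ✓; |KL| = 13.90 ✓; ∠(KL, LV) = 84.30° ✗; |LV| = 17.10 ✓.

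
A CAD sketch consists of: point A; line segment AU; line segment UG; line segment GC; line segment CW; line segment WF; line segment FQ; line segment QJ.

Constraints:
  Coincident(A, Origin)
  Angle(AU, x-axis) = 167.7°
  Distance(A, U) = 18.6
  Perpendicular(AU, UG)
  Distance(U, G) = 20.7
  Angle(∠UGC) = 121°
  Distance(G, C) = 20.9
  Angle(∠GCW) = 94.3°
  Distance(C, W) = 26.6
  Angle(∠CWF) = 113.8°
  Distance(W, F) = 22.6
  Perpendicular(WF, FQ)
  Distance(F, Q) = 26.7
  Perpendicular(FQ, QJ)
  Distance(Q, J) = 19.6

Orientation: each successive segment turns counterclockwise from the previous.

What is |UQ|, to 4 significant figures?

4.256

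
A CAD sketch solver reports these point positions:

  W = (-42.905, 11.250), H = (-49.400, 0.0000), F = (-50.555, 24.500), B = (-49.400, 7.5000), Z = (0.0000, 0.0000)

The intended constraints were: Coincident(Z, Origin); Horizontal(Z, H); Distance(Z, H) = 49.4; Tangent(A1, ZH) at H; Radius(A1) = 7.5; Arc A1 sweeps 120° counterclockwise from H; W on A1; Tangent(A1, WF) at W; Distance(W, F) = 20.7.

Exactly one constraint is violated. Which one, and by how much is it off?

Distance(W, F) = 20.7 — off by 5.40.

Z = (0.00, 0.00) ✓; Z.y = 0.00, H.y = 0.00 ✓; |ZH| = 49.40 ✓; ∠(BH, HZ) = 90.00° ✓; |BH| = 7.500 ✓; bearing(B→W) − bearing(B→H) = 120.0° ✓; |BW| = 7.500 ✓; ∠(BW, WF) = 90.00° ✓; |WF| = 15.30 ✗.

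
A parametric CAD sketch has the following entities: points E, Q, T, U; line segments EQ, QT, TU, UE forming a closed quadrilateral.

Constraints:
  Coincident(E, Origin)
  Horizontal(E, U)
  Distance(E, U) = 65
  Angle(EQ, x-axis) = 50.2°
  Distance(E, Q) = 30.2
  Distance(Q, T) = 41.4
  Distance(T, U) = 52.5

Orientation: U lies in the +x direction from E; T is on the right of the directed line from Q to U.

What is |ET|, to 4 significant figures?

23.91

Checks: |QT| = 41.40 ✓; |TU| = 52.50 ✓.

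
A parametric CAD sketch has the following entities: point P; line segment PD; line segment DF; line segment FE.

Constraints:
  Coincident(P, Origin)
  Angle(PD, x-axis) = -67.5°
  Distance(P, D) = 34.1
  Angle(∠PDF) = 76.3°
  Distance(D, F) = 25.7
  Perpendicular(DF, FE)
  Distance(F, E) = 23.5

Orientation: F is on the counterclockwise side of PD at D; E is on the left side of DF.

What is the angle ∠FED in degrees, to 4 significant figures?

47.56°

P is at the origin; PD runs at -67.5° with length 34.1, so D = 34.1·(cos -67.5°, sin -67.5°) = (13.05, -31.50). ∠PDF = 76.3°, so DF runs at -67.5° + (180° − 76.3°) = 36.20° from the x-axis; with |DF| = 25.7, F = D + 25.7·(cos 36.20°, sin 36.20°) = (33.79, -16.33). DF ⟂ FE; with |FE| = 23.5 on the left of DF, E = F + 23.5·(-0.5906, 0.8070) = (19.91, 2.638). Then cos ∠FED = EF·ED / (|EF||ED|), giving 47.56°.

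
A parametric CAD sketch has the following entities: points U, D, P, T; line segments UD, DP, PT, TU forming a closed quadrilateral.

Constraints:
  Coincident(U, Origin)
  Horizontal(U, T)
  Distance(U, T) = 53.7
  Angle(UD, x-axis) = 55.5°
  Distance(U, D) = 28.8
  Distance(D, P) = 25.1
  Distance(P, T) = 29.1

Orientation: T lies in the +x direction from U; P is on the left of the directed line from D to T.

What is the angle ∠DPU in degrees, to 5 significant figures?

26.615°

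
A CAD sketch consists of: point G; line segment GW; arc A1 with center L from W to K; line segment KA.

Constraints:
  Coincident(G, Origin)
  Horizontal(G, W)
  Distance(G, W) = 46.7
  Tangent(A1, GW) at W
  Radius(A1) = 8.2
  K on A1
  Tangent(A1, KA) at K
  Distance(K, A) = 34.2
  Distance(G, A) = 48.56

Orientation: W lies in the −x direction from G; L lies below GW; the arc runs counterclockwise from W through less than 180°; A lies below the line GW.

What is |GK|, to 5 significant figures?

54.459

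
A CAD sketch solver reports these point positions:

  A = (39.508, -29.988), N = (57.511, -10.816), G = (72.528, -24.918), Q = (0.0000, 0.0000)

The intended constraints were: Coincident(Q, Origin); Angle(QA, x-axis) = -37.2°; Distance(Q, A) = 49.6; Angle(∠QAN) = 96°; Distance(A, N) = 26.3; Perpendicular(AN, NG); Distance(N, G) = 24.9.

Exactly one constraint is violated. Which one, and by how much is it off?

Distance(N, G) = 24.9 — off by 4.30.

Q = (0.00, 0.00) ✓; QA at -37.20° ✓; |QA| = 49.60 ✓; ∠QAN = 96.00° ✓; |AN| = 26.30 ✓; ∠(AN, NG) = 90.00° ✓; |NG| = 20.60 ✗.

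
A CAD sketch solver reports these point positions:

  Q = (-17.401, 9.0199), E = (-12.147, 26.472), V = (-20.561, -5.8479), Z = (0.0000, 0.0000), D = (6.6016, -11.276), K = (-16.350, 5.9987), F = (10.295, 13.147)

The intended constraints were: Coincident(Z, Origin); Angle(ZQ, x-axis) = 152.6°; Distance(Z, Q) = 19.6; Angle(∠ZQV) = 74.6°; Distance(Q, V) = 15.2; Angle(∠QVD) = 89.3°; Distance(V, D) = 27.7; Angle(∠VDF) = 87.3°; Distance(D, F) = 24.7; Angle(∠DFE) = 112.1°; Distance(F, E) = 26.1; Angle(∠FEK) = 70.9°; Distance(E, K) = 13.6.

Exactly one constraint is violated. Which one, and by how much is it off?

Distance(E, K) = 13.6 — off by 7.30.

Z = (0.00, 0.00) ✓; ZQ at 152.6° ✓; |ZQ| = 19.60 ✓; ∠ZQV = 74.60° ✓; |QV| = 15.20 ✓; ∠QVD = 89.30° ✓; |VD| = 27.70 ✓; ∠VDF = 87.30° ✓; |DF| = 24.70 ✓; ∠DFE = 112.1° ✓; |FE| = 26.10 ✓; ∠FEK = 70.90° ✓; |EK| = 20.90 ✗.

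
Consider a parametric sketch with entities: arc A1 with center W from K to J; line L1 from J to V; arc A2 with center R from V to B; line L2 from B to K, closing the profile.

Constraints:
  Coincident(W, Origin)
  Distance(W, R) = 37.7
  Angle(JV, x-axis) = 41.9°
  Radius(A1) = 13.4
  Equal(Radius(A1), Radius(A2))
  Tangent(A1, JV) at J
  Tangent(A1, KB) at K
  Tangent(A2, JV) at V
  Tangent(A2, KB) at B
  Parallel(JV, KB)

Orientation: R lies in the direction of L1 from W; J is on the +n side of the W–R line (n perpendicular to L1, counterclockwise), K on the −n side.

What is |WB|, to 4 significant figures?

40.01

The slot axis is L1's direction at 41.9°, so u = (cos 41.9°, sin 41.9°) = (0.7443, 0.6678) and n = (−sin 41.9°, cos 41.9°) = (-0.6678, 0.7443). W is at the origin and R lies 37.7 along u from W, so R = 37.7·u = (28.06, 25.18). Tangency of A1 to both parallel lines with radius 13.4 puts J and K at W ± 13.4·n: J = (-8.949, 9.974), K = (8.949, -9.974). Equal radii place V and B the same way about R: V = R + 13.4·n = (19.11, 35.15), B = R − 13.4·n = (37.01, 15.20). Then |WB| = |B − W| = 40.01.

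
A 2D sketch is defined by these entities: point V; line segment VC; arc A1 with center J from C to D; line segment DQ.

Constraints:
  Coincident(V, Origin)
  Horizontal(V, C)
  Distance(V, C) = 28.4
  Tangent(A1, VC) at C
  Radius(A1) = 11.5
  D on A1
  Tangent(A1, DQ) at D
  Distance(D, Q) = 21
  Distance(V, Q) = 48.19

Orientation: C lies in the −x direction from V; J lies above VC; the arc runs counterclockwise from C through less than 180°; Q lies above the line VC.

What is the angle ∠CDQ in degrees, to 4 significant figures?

114.9°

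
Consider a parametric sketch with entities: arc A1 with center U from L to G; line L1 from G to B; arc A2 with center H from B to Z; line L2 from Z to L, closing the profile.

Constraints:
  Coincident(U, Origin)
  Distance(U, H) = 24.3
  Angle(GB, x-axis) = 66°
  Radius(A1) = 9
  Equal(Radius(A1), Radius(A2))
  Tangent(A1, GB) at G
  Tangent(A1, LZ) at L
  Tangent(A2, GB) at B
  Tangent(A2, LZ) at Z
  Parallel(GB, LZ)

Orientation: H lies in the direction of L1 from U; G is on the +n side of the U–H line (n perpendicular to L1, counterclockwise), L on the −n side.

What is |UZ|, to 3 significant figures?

25.9

The slot axis is L1's direction at 66.0°, so u = (cos 66.0°, sin 66.0°) = (0.407, 0.914) and n = (−sin 66.0°, cos 66.0°) = (-0.914, 0.407). U is at the origin and H lies 24.3 along u from U, so H = 24.3·u = (9.88, 22.2). Tangency of A1 to both parallel lines with radius 9.0 puts G and L at U ± 9.0·n: G = (-8.22, 3.66), L = (8.22, -3.66). Equal radii place B and Z the same way about H: B = H + 9.0·n = (1.66, 25.9), Z = H − 9.0·n = (18.1, 18.5). Then |UZ| = |Z − U| = 25.9.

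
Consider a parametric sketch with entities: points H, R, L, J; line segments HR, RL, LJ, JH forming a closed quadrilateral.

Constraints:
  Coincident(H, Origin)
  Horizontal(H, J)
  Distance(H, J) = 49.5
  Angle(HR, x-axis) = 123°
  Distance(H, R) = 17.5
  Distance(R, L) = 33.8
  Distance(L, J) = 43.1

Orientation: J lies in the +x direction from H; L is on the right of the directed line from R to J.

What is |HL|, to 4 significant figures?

16.30

H is at the origin; H and J share the same y with |HJ| = 49.5 and J in +x, so J = (49.5, 0). HR runs at 123.0° with |HR| = 17.5, so R = (-9.531, 14.68). L is determined by |RL| = 33.8 and |LJ| = 43.1 together: it lies at the intersection of circle(R, 33.8) and circle(J, 43.1). With |RJ| = 60.83, the foot of the radical line on RJ is 24.54 from R and the perpendicular offset is √(33.8² − 24.54²) = 23.25. Taking the right-of-RJ solution: L = (8.670, -13.80).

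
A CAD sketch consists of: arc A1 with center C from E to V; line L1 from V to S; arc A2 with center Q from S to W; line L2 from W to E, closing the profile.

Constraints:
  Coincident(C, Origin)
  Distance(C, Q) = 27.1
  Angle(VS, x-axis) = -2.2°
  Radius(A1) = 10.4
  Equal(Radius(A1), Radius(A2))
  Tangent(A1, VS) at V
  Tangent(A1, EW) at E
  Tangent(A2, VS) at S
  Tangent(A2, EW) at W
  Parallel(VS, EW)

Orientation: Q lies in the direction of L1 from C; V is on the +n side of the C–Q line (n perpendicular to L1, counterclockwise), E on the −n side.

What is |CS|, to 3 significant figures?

29.0

The slot axis is L1's direction at -2.2°, so u = (cos -2.2°, sin -2.2°) = (0.999, -0.0384) and n = (−sin -2.2°, cos -2.2°) = (0.0384, 0.999). C is at the origin and Q lies 27.1 along u from C, so Q = 27.1·u = (27.1, -1.04). Tangency of A1 to both parallel lines with radius 10.4 puts V and E at C ± 10.4·n: V = (0.399, 10.4), E = (-0.399, -10.4). Equal radii place S and W the same way about Q: S = Q + 10.4·n = (27.5, 9.35), W = Q − 10.4·n = (26.7, -11.4). Then |CS| = |S − C| = 29.0.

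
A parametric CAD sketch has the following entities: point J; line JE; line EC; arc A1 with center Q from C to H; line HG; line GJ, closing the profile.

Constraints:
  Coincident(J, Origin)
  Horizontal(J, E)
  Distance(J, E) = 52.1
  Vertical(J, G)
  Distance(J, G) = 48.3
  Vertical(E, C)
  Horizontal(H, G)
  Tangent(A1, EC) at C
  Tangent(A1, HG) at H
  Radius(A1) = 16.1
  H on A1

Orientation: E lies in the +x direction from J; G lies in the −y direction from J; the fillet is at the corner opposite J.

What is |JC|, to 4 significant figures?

61.25

The virtual corner opposite J is at (52.10, -48.30). Since A1 is tangent to EC there, QC ⟂ EC and the tangent condition forces QH to be normal to HG, with radius 16.1, so the center Q sits 16.1 in from both sides at Q = (36.00, -32.20). That places the tangent points at C = (52.10, -32.20) on EC and H = (36.00, -48.30) on HG. Then |JC| = |C − J| = 61.25.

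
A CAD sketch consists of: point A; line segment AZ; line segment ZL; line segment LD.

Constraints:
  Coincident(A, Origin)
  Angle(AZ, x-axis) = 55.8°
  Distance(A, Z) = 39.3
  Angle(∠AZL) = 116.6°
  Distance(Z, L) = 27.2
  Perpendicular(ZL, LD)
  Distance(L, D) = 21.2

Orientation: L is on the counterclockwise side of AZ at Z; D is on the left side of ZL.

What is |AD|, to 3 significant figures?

46.9

A is at the origin; AZ runs at 55.8° with length 39.3, so Z = 39.3·(cos 55.8°, sin 55.8°) = (22.1, 32.5). ∠AZL = 116.6°, so ZL runs at 55.8° + (180° − 116.6°) = 119° from the x-axis; with |ZL| = 27.2, L = Z + 27.2·(cos 119°, sin 119°) = (8.82, 56.2). The perpendicularity gives LD at right angles to ZL; with |LD| = 21.2 on the left of ZL, D = L + 21.2·(-0.873, -0.488) = (-9.69, 45.9). Then |AD| = |D − A| = 46.9.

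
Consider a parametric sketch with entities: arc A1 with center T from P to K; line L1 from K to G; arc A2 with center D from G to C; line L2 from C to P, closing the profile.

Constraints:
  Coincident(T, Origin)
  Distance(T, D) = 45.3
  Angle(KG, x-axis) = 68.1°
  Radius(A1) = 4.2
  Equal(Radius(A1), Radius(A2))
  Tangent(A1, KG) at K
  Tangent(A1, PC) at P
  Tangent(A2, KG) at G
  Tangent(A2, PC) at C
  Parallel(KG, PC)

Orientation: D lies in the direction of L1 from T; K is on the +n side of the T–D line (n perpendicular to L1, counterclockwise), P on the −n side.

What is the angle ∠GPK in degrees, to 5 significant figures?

79.495°

The slot axis is L1's direction at 68.1°, so u = (cos 68.1°, sin 68.1°) = (0.37299, 0.92784) and n = (−sin 68.1°, cos 68.1°) = (-0.92784, 0.37299). T is at the origin and D lies 45.3 along u from T, so D = 45.3·u = (16.896, 42.031). Tangency of A1 to both parallel lines with radius 4.2 puts K and P at T ± 4.2·n: K = (-3.8969, 1.5665), P = (3.8969, -1.5665). Equal radii place G and C the same way about D: G = D + 4.2·n = (12.999, 43.598), C = D − 4.2·n = (20.793, 40.464). Then cos ∠GPK = PG·PK / (|PG||PK|), giving 79.495°.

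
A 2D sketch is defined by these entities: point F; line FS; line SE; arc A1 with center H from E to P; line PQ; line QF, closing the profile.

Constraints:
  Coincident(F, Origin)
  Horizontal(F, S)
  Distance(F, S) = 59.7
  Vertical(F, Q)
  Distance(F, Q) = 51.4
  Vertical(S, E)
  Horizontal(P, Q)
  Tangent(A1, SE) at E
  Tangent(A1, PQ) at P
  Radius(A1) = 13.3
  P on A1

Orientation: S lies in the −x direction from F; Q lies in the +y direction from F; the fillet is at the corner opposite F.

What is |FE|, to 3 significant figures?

70.8

The virtual corner opposite F is at (-59.7, 51.4). Since A1 is tangent to SE there, HE ⟂ SE and tangency of A1 to PQ means the radius HP is perpendicular to PQ, with radius 13.3, so the center H sits 13.3 in from both sides at H = (-46.4, 38.1). That places the tangent points at E = (-59.7, 38.1) on SE and P = (-46.4, 51.4) on PQ. Then |FE| = |E − F| = 70.8.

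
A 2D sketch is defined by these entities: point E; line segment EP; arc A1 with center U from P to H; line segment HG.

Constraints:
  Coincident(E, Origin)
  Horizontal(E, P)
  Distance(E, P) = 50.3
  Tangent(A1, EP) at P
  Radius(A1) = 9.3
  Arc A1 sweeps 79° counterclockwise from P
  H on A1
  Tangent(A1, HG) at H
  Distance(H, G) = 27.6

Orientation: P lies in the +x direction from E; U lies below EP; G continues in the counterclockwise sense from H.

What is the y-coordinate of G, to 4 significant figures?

-34.62

E is at the origin; E and P share the same y with |EP| = 50.3 and P on the +x side, so P = (50.30, 0.000). Since A1 is tangent to EP there, UP ⟂ EP, so U = P + (0, -9.3) = (50.30, -9.300). On A1, P sits at bearing 90° from U; a 79° counterclockwise sweep puts H at bearing 169°, so H = U + 9.3·(cos 169°, sin 169°) = (41.17, -7.525). A1 meets HG tangentially, so UH is at right angles to HG, so HG runs along (−sin 169°, cos 169°); with |HG| = 27.6, G = (35.90, -34.62). So G.y = -34.62.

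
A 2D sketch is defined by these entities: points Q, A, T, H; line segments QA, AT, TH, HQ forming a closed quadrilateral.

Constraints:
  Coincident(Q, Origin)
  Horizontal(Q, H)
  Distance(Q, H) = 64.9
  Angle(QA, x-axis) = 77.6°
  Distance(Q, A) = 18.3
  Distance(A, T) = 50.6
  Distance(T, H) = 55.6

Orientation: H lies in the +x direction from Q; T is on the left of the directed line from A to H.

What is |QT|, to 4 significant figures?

66.14

Checks: |AT| = 50.60 ✓; |TH| = 55.60 ✓.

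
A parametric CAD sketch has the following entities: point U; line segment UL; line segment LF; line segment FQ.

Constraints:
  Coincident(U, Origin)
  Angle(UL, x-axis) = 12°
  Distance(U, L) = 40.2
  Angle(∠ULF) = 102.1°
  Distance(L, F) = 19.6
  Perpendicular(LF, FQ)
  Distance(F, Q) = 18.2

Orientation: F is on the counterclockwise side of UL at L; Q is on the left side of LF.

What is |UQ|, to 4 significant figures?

35.09

U is at the origin; UL runs at 12.0° with length 40.2, so L = 40.2·(cos 12.0°, sin 12.0°) = (39.32, 8.358). ∠ULF = 102.1°, so LF runs at 12.0° + (180° − 102.1°) = 89.90° from the x-axis; with |LF| = 19.6, F = L + 19.6·(cos 89.90°, sin 89.90°) = (39.36, 27.96). The perpendicularity gives FQ at right angles to LF; with |FQ| = 18.2 on the left of LF, Q = F + 18.2·(-1.000, 0.001745) = (21.16, 27.99). Then |UQ| = |Q − U| = 35.09.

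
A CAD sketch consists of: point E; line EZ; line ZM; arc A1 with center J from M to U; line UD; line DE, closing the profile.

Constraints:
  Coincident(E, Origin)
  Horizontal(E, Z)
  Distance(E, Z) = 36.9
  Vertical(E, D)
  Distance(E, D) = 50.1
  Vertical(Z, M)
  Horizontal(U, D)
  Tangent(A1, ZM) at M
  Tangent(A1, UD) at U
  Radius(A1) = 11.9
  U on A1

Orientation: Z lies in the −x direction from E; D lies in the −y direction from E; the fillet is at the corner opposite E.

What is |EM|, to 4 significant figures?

53.11

The virtual corner opposite E is at (-36.90, -50.10). Tangency of A1 to ZM means the radius JM is perpendicular to ZM and tangency of A1 to UD means the radius JU is perpendicular to UD, with radius 11.9, so the center J sits 11.9 in from both sides at J = (-25.00, -38.20). That places the tangent points at M = (-36.90, -38.20) on ZM and U = (-25.00, -50.10) on UD. Then |EM| = |M − E| = 53.11.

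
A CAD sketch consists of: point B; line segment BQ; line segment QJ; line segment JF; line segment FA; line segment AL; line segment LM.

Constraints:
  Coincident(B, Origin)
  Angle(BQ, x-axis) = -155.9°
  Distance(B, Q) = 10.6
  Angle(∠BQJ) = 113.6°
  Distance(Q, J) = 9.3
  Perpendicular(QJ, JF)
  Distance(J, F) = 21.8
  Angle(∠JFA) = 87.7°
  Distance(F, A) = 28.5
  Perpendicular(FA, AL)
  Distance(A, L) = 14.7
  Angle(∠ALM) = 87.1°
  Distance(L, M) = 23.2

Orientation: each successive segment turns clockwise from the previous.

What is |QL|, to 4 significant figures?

19.52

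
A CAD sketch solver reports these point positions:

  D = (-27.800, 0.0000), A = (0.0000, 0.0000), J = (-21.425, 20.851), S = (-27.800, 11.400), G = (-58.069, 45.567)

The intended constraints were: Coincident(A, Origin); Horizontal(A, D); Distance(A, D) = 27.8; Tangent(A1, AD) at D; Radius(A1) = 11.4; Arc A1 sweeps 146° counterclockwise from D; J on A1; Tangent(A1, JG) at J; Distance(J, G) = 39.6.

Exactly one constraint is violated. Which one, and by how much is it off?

Distance(J, G) = 39.6 — off by 4.60.

A = (0.00, 0.00) ✓; A.y = 0.00, D.y = 0.00 ✓; |AD| = 27.80 ✓; ∠(SD, DA) = 90.00° ✓; |SD| = 11.40 ✓; bearing(S→J) − bearing(S→D) = 146.0° ✓; |SJ| = 11.40 ✓; ∠(SJ, JG) = 90.00° ✓; |JG| = 44.20 ✗.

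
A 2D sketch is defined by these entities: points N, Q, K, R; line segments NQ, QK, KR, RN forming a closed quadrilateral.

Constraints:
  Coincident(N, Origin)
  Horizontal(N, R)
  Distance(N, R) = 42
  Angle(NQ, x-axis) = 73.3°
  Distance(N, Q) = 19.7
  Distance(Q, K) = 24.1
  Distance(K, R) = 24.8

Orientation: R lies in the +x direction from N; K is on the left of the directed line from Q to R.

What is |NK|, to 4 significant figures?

36.59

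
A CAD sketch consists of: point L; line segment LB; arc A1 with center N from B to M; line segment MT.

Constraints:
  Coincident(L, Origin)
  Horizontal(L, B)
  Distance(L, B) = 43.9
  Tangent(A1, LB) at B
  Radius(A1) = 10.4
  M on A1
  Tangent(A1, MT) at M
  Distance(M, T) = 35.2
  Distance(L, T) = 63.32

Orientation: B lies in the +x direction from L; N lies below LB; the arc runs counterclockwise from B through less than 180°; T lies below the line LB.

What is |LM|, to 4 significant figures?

36.20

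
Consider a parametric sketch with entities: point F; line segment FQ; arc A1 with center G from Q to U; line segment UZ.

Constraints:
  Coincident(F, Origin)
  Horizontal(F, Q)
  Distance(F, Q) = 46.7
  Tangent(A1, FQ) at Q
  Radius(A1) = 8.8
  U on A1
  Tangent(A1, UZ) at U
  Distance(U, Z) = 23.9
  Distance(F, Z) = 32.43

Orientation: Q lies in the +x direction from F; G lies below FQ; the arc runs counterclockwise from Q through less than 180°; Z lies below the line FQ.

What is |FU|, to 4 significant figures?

40.13

F is at the origin; F and Q share the same y with |FQ| = 46.7 and Q on the +x side, so Q = (46.70, 0.000). Tangency of A1 to FQ means the radius GQ is perpendicular to FQ, so G = Q + (0, -8.8) = (46.70, -8.800). Since GU ⟂ UZ (tangency), |GZ| = √(8.8² + 23.9²) = 25.47 regardless of where U sits on A1. So Z lies on both circle(F, 32.43) and circle(G, 25.47); the below-FQ intersection is Z = (24.49, -21.26). U is the foot of the tangent from Z: U = (40.01, -3.086).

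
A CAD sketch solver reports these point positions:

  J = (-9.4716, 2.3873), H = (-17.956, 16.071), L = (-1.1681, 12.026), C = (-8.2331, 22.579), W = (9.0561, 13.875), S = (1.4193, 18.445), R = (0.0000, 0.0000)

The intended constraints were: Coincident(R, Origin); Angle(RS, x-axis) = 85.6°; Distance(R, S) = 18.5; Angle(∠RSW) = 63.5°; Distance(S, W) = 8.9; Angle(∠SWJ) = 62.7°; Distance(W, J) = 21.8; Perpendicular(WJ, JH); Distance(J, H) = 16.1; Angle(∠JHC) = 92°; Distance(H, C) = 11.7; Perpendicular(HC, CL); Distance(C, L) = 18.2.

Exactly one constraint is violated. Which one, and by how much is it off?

Distance(C, L) = 18.2 — off by 5.50.

R = (0.00, 0.00) ✓; RS at 85.60° ✓; |RS| = 18.50 ✓; ∠RSW = 63.50° ✓; |SW| = 8.900 ✓; ∠SWJ = 62.70° ✓; |WJ| = 21.80 ✓; ∠(WJ, JH) = 90.00° ✓; |JH| = 16.10 ✓; ∠JHC = 92.00° ✓; |HC| = 11.70 ✓; ∠(HC, CL) = 89.99° ✓; |CL| = 12.70 ✗.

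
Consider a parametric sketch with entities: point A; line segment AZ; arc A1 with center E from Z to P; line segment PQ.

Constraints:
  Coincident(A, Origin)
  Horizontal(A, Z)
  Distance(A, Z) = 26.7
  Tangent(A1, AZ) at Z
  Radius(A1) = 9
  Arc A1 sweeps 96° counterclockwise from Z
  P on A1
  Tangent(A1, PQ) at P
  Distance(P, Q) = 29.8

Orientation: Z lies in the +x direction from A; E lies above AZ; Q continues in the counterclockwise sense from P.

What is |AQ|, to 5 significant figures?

51.234

A is at the origin; AZ is horizontal with |AZ| = 26.7 and Z on the +x side, so Z = (26.700, 0.0000). A1 meets AZ tangentially, so EZ is at right angles to AZ, so E = Z + (0, 9) = (26.700, 9.0000). On A1, Z sits at bearing -90° from E; a 96° counterclockwise sweep puts P at bearing 6°, so P = E + 9.0·(cos 6°, sin 6°) = (35.651, 9.9408). The tangent condition forces EP to be normal to PQ, so PQ runs along (−sin 6°, cos 6°); with |PQ| = 29.8, Q = (32.536, 39.578). Then |AQ| = |Q − A| = 51.234.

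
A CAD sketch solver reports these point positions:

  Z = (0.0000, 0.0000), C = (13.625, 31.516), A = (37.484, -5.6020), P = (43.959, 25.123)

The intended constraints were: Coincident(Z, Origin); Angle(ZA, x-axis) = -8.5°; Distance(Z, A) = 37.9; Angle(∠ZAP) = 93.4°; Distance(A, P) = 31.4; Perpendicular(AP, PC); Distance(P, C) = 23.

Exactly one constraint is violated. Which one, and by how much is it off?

Distance(P, C) = 23 — off by 8.00.

Z = (0.00, 0.00) ✓; ZA at -8.500° ✓; |ZA| = 37.90 ✓; ∠ZAP = 93.40° ✓; |AP| = 31.40 ✓; ∠(AP, PC) = 90.00° ✓; |PC| = 31.00 ✗.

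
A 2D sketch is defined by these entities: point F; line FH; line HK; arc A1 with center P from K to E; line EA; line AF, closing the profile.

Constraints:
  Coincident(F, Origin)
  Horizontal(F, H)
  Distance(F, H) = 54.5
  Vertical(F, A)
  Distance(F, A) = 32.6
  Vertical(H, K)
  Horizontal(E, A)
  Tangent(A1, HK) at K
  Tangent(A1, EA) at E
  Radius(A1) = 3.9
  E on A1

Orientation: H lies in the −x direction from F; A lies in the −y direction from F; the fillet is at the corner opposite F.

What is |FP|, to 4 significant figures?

58.17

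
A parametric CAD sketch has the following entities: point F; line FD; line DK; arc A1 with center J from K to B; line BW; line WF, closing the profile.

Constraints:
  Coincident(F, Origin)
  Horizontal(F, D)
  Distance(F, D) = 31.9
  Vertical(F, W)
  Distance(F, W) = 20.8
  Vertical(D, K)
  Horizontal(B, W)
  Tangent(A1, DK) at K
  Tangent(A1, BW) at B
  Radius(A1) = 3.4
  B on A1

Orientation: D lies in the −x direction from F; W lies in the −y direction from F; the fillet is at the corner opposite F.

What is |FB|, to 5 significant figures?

35.283

F is at the origin; FD is horizontal with |FD| = 31.9 and D on the −x side, so D = (-31.900, 0.0000). F and W share the same x with |FW| = 20.8 and W on the −y side, so W = (0.0000, -20.800). The virtual corner opposite F is at (-31.900, -20.800). The tangent condition forces JK to be normal to DK and A1 meets BW tangentially, so JB is at right angles to BW, with radius 3.4, so the center J sits 3.4 in from both sides at J = (-28.500, -17.400). That places the tangent points at K = (-31.900, -17.400) on DK and B = (-28.500, -20.800) on BW. Then |FB| = |B − F| = 35.283.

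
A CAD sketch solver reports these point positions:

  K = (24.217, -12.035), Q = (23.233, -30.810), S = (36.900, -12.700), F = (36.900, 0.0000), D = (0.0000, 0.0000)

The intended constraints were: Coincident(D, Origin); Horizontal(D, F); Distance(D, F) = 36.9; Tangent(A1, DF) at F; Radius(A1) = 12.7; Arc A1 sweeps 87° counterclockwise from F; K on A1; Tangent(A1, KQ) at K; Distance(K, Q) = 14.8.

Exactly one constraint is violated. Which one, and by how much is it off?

Distance(K, Q) = 14.8 — off by 4.00.

D = (0.00, 0.00) ✓; D.y = 0.00, F.y = 0.00 ✓; |DF| = 36.90 ✓; ∠(SF, FD) = 90.00° ✓; |SF| = 12.70 ✓; bearing(S→K) − bearing(S→F) = 87.00° ✓; |SK| = 12.70 ✓; ∠(SK, KQ) = 90.00° ✓; |KQ| = 18.80 ✗.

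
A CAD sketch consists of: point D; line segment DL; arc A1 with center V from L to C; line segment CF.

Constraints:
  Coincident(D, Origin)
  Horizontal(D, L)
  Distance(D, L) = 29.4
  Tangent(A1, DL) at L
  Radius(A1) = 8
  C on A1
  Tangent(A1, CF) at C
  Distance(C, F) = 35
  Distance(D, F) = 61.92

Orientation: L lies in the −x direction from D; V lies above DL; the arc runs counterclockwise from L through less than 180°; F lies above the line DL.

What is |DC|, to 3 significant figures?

27.4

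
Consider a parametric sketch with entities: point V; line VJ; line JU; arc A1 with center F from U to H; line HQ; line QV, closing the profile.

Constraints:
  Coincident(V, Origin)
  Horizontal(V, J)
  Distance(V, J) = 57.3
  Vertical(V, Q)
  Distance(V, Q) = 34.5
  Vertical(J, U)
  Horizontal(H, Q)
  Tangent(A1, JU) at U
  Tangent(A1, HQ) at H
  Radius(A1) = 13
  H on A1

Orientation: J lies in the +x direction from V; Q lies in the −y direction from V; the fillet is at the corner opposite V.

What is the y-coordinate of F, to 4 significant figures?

-21.50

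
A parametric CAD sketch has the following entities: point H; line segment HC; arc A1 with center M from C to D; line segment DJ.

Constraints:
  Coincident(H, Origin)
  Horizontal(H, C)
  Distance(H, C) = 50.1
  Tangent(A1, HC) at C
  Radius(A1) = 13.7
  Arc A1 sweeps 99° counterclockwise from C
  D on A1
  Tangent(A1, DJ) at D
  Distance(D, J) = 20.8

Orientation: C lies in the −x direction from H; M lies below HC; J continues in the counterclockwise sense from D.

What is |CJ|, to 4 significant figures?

37.81

On A1, C sits at bearing 90° from M; a 99° counterclockwise sweep puts D at bearing 189°, so D = M + 13.7·(cos 189°, sin 189°) = (-63.63, -15.84). Since A1 is tangent to DJ there, MD ⟂ DJ, so DJ runs along (−sin 189°, cos 189°); with |DJ| = 20.8, J = (-60.38, -36.39). Then |CJ| = |J − C| = 37.81.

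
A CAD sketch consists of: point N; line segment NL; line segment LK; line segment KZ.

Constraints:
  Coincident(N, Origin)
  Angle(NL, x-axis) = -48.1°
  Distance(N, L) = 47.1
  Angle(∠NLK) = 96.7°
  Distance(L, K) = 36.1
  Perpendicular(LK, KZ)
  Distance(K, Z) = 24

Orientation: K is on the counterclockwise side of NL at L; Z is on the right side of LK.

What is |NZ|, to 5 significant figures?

82.096

N is at the origin; NL runs at -48.1° with length 47.1, so L = 47.1·(cos -48.1°, sin -48.1°) = (31.455, -35.057). ∠NLK = 96.7°, so LK runs at -48.1° + (180° − 96.7°) = 35.200° from the x-axis; with |LK| = 36.1, K = L + 36.1·(cos 35.200°, sin 35.200°) = (60.954, -14.248). The perpendicularity gives KZ at right angles to LK; with |KZ| = 24.0 on the right of LK, Z = K + 24.0·(0.57643, -0.81714) = (74.788, -33.859). Then |NZ| = |Z − N| = 82.096.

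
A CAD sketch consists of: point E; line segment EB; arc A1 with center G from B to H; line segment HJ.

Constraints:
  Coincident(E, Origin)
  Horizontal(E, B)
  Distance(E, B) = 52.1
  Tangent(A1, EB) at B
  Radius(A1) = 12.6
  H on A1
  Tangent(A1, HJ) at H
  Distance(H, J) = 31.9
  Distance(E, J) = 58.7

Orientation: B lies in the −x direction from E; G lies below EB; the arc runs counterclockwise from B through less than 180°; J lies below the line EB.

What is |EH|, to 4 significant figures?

64.73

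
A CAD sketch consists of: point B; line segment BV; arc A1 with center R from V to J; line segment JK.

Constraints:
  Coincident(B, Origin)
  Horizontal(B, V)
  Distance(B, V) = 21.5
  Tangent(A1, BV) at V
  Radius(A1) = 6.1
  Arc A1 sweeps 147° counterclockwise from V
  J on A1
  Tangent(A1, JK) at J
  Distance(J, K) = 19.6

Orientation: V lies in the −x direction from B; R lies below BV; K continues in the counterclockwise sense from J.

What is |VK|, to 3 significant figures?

25.5

On A1, V sits at bearing 90° from R; a 147° counterclockwise sweep puts J at bearing 237°, so J = R + 6.1·(cos 237°, sin 237°) = (-24.8, -11.2). Tangency of A1 to JK means the radius RJ is perpendicular to JK, so JK runs along (−sin 237°, cos 237°); with |JK| = 19.6, K = (-8.38, -21.9). Then |VK| = |K − V| = 25.5.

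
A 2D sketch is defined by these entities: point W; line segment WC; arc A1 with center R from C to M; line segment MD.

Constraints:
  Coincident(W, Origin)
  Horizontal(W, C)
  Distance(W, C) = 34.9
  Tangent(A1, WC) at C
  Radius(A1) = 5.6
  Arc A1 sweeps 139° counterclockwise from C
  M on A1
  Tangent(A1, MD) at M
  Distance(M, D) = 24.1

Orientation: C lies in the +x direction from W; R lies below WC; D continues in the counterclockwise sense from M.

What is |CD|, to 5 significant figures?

29.461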